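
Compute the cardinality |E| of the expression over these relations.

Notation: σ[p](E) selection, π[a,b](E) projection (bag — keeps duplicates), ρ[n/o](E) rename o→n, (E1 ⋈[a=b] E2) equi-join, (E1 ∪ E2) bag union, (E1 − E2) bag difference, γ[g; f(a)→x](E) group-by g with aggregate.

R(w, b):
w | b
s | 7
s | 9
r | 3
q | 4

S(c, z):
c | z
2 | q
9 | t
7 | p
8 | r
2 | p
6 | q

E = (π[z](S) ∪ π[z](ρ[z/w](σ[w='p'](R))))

Row counts bottom-up:
  S → 6
  π[z](S) → 6
  R → 4
  σ[w='p'](R) → 0
  ρ[z/w](σ[w='p'](R)) → 0
  π[z](ρ[z/w](σ[w='p'](R))) → 0
  (π[z](S) ∪ π[z](ρ[z/w](σ[w='p'](R)))) → 6

|E| = 6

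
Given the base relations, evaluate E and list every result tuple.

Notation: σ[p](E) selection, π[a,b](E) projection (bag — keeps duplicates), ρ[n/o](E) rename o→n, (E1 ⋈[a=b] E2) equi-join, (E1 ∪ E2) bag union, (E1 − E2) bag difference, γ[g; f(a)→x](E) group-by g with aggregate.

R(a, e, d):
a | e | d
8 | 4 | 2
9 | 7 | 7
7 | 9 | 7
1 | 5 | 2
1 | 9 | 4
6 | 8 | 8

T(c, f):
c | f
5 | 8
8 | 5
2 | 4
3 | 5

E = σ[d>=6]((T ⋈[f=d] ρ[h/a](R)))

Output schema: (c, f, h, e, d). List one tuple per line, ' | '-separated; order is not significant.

Per-node cardinality:
  T → 4
  R → 6
  ρ[h/a](R) → 6
  (T ⋈[f=d] ρ[h/a](R)) → 2
  σ[d>=6]((T ⋈[f=d] ρ[h/a](R))) → 1

== RESULT ==
c | f | h | e | d
5 | 8 | 6 | 8 | 8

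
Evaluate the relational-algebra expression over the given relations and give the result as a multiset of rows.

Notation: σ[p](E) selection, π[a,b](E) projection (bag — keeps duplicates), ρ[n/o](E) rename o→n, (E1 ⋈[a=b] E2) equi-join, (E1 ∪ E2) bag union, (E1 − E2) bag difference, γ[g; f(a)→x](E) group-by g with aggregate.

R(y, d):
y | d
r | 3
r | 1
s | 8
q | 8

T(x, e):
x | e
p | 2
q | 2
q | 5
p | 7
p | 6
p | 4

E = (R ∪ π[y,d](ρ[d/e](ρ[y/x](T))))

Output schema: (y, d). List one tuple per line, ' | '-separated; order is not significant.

Stepwise |·|:
  R → 4
  T → 6
  ρ[y/x](T) → 6
  ρ[d/e](ρ[y/x](T)) → 6
  π[y,d](ρ[d/e](ρ[y/x](T))) → 6
  (R ∪ π[y,d](ρ[d/e](ρ[y/x](T)))) → 10

== RESULT ==
y | d
p | 2
p | 4
p | 6
p | 7
q | 2
q | 5
q | 8
r | 1
r | 3
s | 8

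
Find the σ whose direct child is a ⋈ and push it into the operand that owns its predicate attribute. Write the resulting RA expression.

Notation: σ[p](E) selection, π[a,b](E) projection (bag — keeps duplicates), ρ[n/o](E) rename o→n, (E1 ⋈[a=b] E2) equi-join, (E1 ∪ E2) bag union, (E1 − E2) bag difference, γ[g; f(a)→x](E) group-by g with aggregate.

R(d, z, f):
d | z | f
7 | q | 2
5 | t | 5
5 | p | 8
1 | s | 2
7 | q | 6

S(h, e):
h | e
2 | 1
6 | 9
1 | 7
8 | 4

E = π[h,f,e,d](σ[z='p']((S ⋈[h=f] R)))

σ filters on z, owned by the right side.
E' = π[h,f,e,d]((S ⋈[h=f] σ[z='p'](R)))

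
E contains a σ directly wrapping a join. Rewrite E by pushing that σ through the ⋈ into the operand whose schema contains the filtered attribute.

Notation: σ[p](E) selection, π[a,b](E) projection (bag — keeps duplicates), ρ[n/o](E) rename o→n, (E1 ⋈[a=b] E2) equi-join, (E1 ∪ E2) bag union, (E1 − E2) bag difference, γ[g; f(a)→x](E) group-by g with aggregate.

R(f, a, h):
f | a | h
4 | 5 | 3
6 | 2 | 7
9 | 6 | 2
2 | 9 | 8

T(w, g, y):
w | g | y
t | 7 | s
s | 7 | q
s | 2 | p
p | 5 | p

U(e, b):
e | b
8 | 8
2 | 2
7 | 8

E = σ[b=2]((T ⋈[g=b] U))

σ filters on b, owned by the right side.
E' = (T ⋈[g=b] σ[b=2](U))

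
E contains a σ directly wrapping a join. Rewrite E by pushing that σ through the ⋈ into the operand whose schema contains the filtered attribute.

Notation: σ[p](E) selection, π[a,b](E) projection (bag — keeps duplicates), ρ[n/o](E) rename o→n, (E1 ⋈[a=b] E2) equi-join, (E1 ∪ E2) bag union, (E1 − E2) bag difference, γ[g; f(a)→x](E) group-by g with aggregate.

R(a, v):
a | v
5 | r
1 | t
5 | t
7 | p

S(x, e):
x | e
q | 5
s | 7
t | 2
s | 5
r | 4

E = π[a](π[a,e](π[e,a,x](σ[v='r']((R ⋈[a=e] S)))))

σ filters on v, owned by the left side.
E' = π[a](π[a,e](π[e,a,x]((σ[v='r'](R) ⋈[a=e] S))))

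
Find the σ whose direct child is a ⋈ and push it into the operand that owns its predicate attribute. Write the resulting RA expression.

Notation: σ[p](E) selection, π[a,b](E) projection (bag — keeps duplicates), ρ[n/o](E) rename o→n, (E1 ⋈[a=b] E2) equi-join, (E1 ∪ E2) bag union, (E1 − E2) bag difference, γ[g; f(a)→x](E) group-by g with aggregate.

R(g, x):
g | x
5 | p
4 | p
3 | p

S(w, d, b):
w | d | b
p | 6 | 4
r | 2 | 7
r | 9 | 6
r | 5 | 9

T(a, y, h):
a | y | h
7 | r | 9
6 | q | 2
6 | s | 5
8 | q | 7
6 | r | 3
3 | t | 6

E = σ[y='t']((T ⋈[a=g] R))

σ filters on y, owned by the left side.
E' = (σ[y='t'](T) ⋈[a=g] R)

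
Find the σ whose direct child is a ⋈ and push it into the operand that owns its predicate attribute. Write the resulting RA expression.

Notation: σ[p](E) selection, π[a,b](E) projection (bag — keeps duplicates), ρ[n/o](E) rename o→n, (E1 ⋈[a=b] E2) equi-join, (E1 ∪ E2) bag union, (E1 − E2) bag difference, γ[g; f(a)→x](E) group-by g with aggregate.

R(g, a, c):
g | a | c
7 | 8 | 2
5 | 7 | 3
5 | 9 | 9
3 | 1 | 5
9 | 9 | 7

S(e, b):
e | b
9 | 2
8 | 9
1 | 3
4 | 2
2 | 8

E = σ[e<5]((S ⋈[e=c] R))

σ filters on e, owned by the left side.
E' = (σ[e<5](S) ⋈[e=c] R)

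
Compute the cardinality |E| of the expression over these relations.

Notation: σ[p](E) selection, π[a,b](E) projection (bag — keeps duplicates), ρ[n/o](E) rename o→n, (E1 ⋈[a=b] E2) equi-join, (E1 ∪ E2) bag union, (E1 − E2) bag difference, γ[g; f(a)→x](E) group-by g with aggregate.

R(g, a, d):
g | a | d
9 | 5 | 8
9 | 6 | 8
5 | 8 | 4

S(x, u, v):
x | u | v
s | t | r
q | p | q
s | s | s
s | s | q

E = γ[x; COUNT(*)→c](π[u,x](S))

Row counts bottom-up:
  S → 4
  π[u,x](S) → 4
  γ[x; COUNT(*)→c](π[u,x](S)) → 2

|E| = 2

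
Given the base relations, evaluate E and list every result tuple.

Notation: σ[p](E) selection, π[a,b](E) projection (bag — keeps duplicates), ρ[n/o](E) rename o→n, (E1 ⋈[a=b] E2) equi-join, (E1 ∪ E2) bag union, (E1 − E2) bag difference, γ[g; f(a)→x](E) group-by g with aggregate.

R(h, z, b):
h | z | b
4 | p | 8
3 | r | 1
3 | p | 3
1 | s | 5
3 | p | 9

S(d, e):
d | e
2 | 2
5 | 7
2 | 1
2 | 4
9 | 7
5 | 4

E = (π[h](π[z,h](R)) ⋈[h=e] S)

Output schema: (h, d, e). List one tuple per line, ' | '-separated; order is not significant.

Subexpression sizes:
  R → 5
  π[z,h](R) → 5
  π[h](π[z,h](R)) → 5
  S → 6
  (π[h](π[z,h](R)) ⋈[h=e] S) → 3

== RESULT ==
h | d | e
1 | 2 | 1
4 | 2 | 4
4 | 5 | 4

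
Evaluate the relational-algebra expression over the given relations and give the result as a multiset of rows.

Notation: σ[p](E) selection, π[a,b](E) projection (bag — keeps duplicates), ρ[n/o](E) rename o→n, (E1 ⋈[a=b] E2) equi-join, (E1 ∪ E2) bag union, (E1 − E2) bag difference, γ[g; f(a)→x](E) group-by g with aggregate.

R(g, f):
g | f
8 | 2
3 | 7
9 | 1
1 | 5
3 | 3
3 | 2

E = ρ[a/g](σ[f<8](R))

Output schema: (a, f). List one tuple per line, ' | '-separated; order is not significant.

Per-node cardinality:
  R → 6
  σ[f<8](R) → 6
  ρ[a/g](σ[f<8](R)) → 6

== RESULT ==
a | f
1 | 5
3 | 2
3 | 3
3 | 7
8 | 2
9 | 1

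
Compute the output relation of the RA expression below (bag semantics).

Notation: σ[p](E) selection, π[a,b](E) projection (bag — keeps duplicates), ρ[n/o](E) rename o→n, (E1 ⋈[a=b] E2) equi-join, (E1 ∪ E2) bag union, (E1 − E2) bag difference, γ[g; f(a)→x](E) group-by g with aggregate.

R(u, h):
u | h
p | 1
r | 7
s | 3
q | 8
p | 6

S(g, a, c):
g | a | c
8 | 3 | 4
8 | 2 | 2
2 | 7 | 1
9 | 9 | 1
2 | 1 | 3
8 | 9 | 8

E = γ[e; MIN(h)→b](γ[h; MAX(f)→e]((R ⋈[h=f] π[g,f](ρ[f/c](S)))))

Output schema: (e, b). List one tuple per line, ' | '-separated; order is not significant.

Subexpression sizes:
  R → 5
  S → 6
  ρ[f/c](S) → 6
  π[g,f](ρ[f/c](S)) → 6
  (R ⋈[h=f] π[g,f](ρ[f/c](S))) → 4
  γ[h; MAX(f)→e]((R ⋈[h=f] π[g,f](ρ[f/c](S)))) → 3
  γ[e; MIN(h)→b](γ[h; MAX(f)→e]((R ⋈[h=f] π[g,f](ρ[f/c](S))))) → 3

== RESULT ==
e | b
1 | 1
3 | 3
8 | 8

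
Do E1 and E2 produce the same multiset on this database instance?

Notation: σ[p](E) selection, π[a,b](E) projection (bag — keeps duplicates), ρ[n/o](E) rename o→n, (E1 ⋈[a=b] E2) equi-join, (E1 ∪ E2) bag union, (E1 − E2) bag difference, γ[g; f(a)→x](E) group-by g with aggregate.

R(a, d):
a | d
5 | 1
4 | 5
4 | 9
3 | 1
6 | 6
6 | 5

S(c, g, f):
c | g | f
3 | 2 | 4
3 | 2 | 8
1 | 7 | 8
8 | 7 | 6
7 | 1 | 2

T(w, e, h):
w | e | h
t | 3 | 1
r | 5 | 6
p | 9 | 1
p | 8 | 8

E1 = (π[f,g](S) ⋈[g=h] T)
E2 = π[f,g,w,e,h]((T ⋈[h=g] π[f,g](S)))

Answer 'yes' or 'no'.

E1 stepwise |·|:
  S → 5
  π[f,g](S) → 5
  T → 4
  (π[f,g](S) ⋈[g=h] T) → 2
E2 stepwise |·|:
  T → 4
  S → 5
  π[f,g](S) → 5
  (T ⋈[h=g] π[f,g](S)) → 2
  π[f,g,w,e,h]((T ⋈[h=g] π[f,g](S))) → 2

E1 and E2 produce the same multiset:
f | g | w | e | h
2 | 1 | p | 9 | 1
2 | 1 | t | 3 | 1

yes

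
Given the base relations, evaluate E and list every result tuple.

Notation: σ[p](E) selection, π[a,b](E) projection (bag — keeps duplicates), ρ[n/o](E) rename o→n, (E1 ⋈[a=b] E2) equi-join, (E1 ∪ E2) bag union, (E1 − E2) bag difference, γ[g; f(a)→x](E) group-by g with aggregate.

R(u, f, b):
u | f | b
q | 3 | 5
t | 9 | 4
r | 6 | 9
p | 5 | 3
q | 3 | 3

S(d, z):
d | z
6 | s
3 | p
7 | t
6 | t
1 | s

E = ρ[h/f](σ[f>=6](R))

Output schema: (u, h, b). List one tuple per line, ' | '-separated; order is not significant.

Row counts bottom-up:
  R → 5
  σ[f>=6](R) → 2
  ρ[h/f](σ[f>=6](R)) → 2

== RESULT ==
u | h | b
r | 6 | 9
t | 9 | 4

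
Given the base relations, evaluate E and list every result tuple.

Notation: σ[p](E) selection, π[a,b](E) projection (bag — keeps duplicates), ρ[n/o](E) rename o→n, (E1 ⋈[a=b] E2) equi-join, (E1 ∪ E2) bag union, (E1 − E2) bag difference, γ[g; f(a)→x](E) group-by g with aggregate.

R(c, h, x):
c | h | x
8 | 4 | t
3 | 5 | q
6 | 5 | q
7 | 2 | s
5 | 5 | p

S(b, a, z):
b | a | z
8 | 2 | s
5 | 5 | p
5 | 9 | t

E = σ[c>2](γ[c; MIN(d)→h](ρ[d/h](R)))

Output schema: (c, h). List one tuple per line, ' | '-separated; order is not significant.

Row counts bottom-up:
  R → 5
  ρ[d/h](R) → 5
  γ[c; MIN(d)→h](ρ[d/h](R)) → 5
  σ[c>2](γ[c; MIN(d)→h](ρ[d/h](R))) → 5

== RESULT ==
c | h
3 | 5
5 | 5
6 | 5
7 | 2
8 | 4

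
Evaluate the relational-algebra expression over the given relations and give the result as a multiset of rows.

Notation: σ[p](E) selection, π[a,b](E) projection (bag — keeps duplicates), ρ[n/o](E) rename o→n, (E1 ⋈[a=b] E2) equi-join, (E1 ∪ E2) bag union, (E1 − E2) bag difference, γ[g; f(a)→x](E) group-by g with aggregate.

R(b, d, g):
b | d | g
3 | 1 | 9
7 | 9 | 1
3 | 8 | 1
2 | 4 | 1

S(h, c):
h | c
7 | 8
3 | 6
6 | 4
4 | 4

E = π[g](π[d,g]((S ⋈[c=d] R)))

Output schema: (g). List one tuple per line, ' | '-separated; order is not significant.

Row counts bottom-up:
  S → 4
  R → 4
  (S ⋈[c=d] R) → 3
  π[d,g]((S ⋈[c=d] R)) → 3
  π[g](π[d,g]((S ⋈[c=d] R))) → 3

== RESULT ==
g
1
1
1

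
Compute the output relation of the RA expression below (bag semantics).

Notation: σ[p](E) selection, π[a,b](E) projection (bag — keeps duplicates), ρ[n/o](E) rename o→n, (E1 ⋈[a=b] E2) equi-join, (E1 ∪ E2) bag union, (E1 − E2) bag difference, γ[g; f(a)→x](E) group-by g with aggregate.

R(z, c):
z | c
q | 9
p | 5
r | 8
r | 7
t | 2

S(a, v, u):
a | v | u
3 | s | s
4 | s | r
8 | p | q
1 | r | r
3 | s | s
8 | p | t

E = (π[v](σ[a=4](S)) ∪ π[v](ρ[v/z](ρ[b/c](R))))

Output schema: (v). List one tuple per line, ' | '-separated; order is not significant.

Per-node cardinality:
  S → 6
  σ[a=4](S) → 1
  π[v](σ[a=4](S)) → 1
  R → 5
  ρ[b/c](R) → 5
  ρ[v/z](ρ[b/c](R)) → 5
  π[v](ρ[v/z](ρ[b/c](R))) → 5
  (π[v](σ[a=4](S)) ∪ π[v](ρ[v/z](ρ[b/c](R)))) → 6

== RESULT ==
v
p
q
r
r
s
t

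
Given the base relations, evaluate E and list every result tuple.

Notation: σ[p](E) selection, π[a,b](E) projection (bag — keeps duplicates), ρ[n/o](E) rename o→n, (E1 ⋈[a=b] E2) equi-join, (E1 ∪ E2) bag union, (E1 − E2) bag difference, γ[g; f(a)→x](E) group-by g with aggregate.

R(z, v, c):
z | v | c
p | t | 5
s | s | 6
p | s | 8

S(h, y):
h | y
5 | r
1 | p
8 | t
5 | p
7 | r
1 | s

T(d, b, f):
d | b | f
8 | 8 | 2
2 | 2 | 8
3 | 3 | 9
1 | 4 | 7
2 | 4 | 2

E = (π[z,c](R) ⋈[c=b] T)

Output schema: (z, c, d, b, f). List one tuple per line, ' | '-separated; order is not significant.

Stepwise |·|:
  R → 3
  π[z,c](R) → 3
  T → 5
  (π[z,c](R) ⋈[c=b] T) → 1

== RESULT ==
z | c | d | b | f
p | 8 | 8 | 8 | 2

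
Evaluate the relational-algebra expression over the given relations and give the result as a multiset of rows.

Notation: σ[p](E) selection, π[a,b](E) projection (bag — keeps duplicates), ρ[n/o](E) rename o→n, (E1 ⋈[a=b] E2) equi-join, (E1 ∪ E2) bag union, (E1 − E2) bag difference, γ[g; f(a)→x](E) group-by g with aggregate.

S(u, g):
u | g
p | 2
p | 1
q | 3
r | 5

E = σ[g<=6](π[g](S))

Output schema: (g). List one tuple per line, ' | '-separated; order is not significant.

Stepwise |·|:
  S → 4
  π[g](S) → 4
  σ[g<=6](π[g](S)) → 4

== RESULT ==
g
1
2
3
5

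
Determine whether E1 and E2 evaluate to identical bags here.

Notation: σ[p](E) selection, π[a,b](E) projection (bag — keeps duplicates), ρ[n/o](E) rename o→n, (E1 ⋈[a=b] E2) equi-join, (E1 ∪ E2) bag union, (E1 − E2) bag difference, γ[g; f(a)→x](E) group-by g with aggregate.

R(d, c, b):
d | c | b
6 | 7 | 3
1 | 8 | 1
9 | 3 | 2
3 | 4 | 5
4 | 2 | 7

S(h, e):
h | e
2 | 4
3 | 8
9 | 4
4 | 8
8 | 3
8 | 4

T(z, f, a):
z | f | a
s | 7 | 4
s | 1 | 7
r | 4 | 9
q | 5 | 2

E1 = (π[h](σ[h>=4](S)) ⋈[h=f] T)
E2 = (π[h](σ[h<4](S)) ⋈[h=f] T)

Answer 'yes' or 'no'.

E1 stepwise |·|:
  S → 6
  σ[h>=4](S) → 4
  π[h](σ[h>=4](S)) → 4
  T → 4
  (π[h](σ[h>=4](S)) ⋈[h=f] T) → 1
E2 stepwise |·|:
  S → 6
  σ[h<4](S) → 2
  π[h](σ[h<4](S)) → 2
  T → 4
  (π[h](σ[h<4](S)) ⋈[h=f] T) → 0

E1 result:
h | z | f | a
4 | r | 4 | 9
E2 result:
h | z | f | a
(0 rows)
Witness: (4, 'r', 4, 9) appears 1× in E1 but 0× in E2.

no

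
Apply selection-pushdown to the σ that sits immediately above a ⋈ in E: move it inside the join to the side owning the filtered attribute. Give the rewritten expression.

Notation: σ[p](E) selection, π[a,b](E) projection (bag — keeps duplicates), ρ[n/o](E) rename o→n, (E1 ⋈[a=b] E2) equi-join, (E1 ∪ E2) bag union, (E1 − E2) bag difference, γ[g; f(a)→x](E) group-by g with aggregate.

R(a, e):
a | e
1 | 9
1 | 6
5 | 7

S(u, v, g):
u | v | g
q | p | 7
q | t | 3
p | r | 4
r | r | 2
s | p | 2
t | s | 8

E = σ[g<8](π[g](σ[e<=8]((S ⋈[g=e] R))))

σ filters on e, owned by the right side.
E' = σ[g<8](π[g]((S ⋈[g=e] σ[e<=8](R))))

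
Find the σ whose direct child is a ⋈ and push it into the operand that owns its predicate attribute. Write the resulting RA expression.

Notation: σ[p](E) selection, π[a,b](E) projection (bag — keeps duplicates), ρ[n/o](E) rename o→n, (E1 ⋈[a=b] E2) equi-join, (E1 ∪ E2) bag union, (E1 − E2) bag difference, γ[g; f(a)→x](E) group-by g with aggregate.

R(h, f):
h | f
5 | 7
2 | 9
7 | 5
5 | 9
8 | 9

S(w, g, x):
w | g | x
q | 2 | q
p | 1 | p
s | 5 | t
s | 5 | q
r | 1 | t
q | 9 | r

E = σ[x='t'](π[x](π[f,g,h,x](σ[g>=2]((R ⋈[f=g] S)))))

σ filters on g, owned by the right side.
E' = σ[x='t'](π[x](π[f,g,h,x]((R ⋈[f=g] σ[g>=2](S)))))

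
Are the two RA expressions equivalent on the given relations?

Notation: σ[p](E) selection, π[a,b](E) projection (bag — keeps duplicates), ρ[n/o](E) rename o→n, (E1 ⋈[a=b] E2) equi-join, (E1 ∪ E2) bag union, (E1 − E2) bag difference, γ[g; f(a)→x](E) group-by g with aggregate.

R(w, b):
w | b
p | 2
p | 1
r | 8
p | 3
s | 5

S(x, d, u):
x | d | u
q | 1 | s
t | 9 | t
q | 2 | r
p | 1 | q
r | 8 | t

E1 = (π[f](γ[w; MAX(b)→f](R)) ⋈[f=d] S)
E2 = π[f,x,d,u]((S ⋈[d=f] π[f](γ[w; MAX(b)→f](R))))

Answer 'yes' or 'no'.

E1 stepwise |·|:
  R → 5
  γ[w; MAX(b)→f](R) → 3
  π[f](γ[w; MAX(b)→f](R)) → 3
  S → 5
  (π[f](γ[w; MAX(b)→f](R)) ⋈[f=d] S) → 1
E2 stepwise |·|:
  S → 5
  R → 5
  γ[w; MAX(b)→f](R) → 3
  π[f](γ[w; MAX(b)→f](R)) → 3
  (S ⋈[d=f] π[f](γ[w; MAX(b)→f](R))) → 1
  π[f,x,d,u]((S ⋈[d=f] π[f](γ[w; MAX(b)→f](R)))) → 1

E1 and E2 produce the same multiset:
f | x | d | u
8 | r | 8 | t

yes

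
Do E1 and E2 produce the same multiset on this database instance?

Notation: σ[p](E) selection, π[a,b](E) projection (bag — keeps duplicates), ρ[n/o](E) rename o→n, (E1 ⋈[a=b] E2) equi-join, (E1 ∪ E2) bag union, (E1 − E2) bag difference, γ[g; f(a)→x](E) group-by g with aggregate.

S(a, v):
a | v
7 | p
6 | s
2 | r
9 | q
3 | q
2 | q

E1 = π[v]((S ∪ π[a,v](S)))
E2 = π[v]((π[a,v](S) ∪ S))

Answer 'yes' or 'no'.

E1 subexpression sizes:
  S → 6
  S → 6
  π[a,v](S) → 6
  (S ∪ π[a,v](S)) → 12
  π[v]((S ∪ π[a,v](S))) → 12
E2 subexpression sizes:
  S → 6
  π[a,v](S) → 6
  S → 6
  (π[a,v](S) ∪ S) → 12
  π[v]((π[a,v](S) ∪ S)) → 12

E1 and E2 produce the same multiset:
v
p
p
q
q
q
q
q
q
r
r
s
s

yes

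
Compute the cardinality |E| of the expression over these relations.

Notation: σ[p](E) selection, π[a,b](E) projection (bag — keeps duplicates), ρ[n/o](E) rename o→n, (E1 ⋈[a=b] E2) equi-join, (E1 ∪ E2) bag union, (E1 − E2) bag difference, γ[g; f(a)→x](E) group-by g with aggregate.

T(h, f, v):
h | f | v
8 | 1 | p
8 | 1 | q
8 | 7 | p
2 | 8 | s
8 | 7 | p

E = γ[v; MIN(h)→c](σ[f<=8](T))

Row counts bottom-up:
  T → 5
  σ[f<=8](T) → 5
  γ[v; MIN(h)→c](σ[f<=8](T)) → 3

|E| = 3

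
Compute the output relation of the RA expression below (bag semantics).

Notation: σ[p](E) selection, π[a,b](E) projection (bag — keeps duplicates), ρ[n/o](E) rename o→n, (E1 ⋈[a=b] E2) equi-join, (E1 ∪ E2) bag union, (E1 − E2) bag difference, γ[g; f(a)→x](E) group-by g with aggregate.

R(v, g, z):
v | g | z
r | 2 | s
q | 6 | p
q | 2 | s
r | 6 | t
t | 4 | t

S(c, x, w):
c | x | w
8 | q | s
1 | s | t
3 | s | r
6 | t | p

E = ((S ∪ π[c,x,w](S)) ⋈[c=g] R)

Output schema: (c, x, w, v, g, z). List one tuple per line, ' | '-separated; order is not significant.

Subexpression sizes:
  S → 4
  S → 4
  π[c,x,w](S) → 4
  (S ∪ π[c,x,w](S)) → 8
  R → 5
  ((S ∪ π[c,x,w](S)) ⋈[c=g] R) → 4

== RESULT ==
c | x | w | v | g | z
6 | t | p | q | 6 | p
6 | t | p | q | 6 | p
6 | t | p | r | 6 | t
6 | t | p | r | 6 | t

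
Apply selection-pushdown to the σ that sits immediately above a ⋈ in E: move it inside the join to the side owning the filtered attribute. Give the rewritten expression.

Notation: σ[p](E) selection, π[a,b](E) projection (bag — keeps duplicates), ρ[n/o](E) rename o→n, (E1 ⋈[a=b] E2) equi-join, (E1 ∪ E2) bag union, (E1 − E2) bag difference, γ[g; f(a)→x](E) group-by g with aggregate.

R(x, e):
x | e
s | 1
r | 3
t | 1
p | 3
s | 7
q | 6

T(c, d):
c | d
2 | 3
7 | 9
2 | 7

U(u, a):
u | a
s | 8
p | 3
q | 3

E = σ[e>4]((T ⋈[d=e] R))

σ filters on e, owned by the right side.
E' = (T ⋈[d=e] σ[e>4](R))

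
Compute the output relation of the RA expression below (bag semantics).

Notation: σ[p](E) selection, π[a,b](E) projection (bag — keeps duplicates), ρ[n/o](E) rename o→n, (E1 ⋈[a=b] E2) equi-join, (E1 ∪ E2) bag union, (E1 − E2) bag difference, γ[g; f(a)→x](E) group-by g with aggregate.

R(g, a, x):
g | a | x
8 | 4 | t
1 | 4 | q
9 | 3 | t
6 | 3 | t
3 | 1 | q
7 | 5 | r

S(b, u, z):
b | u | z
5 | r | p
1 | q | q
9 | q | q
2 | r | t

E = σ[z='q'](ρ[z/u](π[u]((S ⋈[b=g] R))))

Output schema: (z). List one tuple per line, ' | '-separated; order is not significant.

Stepwise |·|:
  S → 4
  R → 6
  (S ⋈[b=g] R) → 2
  π[u]((S ⋈[b=g] R)) → 2
  ρ[z/u](π[u]((S ⋈[b=g] R))) → 2
  σ[z='q'](ρ[z/u](π[u]((S ⋈[b=g] R)))) → 2

== RESULT ==
z
q
q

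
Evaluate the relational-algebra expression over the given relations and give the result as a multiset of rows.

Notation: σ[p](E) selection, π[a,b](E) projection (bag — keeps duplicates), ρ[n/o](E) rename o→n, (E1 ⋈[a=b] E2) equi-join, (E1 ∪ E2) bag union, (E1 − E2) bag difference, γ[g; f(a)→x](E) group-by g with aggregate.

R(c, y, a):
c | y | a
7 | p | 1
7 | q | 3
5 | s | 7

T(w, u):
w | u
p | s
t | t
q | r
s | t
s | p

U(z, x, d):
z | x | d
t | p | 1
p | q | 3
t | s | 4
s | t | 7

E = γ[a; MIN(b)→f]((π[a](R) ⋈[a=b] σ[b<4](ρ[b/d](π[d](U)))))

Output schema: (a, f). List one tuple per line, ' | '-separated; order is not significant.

Row counts bottom-up:
  R → 3
  π[a](R) → 3
  U → 4
  π[d](U) → 4
  ρ[b/d](π[d](U)) → 4
  σ[b<4](ρ[b/d](π[d](U))) → 2
  (π[a](R) ⋈[a=b] σ[b<4](ρ[b/d](π[d](U)))) → 2
  γ[a; MIN(b)→f]((π[a](R) ⋈[a=b] σ[b<4](ρ[b/d](π[d](U))))) → 2

== RESULT ==
a | f
1 | 1
3 | 3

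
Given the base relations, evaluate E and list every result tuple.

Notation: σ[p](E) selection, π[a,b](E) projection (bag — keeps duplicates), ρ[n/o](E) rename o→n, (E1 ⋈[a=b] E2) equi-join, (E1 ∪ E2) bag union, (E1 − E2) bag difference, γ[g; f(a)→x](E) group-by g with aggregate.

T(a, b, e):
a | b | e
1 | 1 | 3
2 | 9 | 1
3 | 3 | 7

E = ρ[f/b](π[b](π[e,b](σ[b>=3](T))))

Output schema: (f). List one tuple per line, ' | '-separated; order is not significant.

Per-node cardinality:
  T → 3
  σ[b>=3](T) → 2
  π[e,b](σ[b>=3](T)) → 2
  π[b](π[e,b](σ[b>=3](T))) → 2
  ρ[f/b](π[b](π[e,b](σ[b>=3](T)))) → 2

== RESULT ==
f
3
9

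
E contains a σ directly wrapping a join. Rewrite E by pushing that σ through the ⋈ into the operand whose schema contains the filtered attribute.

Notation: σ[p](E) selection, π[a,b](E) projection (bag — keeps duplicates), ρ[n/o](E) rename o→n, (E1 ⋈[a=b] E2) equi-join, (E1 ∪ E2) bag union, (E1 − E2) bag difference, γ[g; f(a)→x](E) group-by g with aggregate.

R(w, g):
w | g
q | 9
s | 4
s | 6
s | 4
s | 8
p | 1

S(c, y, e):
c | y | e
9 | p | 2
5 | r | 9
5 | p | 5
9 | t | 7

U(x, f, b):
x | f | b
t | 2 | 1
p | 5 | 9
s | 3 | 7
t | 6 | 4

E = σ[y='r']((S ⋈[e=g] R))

σ filters on y, owned by the left side.
E' = (σ[y='r'](S) ⋈[e=g] R)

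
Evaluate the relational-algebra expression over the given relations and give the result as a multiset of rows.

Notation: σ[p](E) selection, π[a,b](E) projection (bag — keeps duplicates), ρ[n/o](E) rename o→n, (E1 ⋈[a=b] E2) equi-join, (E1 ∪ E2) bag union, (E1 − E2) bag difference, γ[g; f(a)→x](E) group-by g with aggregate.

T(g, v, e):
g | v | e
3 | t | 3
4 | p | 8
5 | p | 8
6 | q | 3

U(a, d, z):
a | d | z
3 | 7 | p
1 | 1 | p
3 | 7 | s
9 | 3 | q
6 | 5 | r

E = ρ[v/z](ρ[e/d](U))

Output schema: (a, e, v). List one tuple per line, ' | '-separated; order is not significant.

Row counts bottom-up:
  U → 5
  ρ[e/d](U) → 5
  ρ[v/z](ρ[e/d](U)) → 5

== RESULT ==
a | e | v
1 | 1 | p
3 | 7 | p
3 | 7 | s
6 | 5 | r
9 | 3 | q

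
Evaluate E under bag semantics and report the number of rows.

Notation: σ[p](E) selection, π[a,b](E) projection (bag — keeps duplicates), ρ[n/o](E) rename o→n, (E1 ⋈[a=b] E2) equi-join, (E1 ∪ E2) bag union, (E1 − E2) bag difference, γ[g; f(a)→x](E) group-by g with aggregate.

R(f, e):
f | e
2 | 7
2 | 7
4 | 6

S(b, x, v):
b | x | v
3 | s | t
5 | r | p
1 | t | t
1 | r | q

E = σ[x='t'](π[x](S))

Row counts bottom-up:
  S → 4
  π[x](S) → 4
  σ[x='t'](π[x](S)) → 1

|E| = 1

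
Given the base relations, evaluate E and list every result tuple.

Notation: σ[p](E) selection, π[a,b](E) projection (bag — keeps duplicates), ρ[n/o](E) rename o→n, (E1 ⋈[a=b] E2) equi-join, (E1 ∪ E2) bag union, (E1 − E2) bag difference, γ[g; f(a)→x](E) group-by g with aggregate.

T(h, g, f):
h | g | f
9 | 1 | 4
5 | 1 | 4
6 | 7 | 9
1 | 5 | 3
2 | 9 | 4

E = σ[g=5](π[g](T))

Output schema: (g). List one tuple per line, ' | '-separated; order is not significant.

Stepwise |·|:
  T → 5
  π[g](T) → 5
  σ[g=5](π[g](T)) → 1

== RESULT ==
g
5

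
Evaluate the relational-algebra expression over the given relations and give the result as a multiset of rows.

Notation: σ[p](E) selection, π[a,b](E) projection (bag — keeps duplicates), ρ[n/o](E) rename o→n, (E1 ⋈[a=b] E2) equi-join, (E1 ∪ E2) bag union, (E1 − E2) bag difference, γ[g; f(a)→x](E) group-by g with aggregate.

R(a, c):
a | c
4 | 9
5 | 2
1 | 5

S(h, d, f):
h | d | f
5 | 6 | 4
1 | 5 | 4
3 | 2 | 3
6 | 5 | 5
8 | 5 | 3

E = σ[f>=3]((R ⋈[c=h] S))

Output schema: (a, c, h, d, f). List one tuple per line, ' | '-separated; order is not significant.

Per-node cardinality:
  R → 3
  S → 5
  (R ⋈[c=h] S) → 1
  σ[f>=3]((R ⋈[c=h] S)) → 1

== RESULT ==
a | c | h | d | f
1 | 5 | 5 | 6 | 4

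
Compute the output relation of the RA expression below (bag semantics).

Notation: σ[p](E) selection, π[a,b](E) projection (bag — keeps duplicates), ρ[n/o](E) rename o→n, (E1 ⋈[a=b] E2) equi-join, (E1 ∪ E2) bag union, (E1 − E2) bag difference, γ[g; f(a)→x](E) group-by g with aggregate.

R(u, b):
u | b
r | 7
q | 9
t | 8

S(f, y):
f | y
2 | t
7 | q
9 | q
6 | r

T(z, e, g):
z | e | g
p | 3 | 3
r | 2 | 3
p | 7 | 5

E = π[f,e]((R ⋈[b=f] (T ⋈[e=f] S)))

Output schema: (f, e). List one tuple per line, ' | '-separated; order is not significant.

Stepwise |·|:
  R → 3
  T → 3
  S → 4
  (T ⋈[e=f] S) → 2
  (R ⋈[b=f] (T ⋈[e=f] S)) → 1
  π[f,e]((R ⋈[b=f] (T ⋈[e=f] S))) → 1

== RESULT ==
f | e
7 | 7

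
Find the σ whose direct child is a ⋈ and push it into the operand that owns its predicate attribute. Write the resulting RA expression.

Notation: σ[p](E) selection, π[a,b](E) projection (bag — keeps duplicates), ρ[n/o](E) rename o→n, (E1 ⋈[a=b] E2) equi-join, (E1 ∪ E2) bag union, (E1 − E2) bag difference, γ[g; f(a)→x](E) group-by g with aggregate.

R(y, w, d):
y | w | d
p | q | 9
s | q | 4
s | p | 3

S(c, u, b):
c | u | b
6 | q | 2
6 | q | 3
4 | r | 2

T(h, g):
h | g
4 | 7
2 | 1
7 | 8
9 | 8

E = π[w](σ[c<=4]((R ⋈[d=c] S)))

σ filters on c, owned by the right side.
E' = π[w]((R ⋈[d=c] σ[c<=4](S)))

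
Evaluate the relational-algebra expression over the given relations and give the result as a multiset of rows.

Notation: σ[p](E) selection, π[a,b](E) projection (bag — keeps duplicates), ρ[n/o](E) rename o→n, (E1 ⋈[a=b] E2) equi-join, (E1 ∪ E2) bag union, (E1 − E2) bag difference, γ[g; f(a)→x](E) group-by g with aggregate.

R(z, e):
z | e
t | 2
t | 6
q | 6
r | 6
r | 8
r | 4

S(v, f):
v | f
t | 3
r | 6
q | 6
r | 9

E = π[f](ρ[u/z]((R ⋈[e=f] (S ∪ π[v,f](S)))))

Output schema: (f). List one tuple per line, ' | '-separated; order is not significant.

Row counts bottom-up:
  R → 6
  S → 4
  S → 4
  π[v,f](S) → 4
  (S ∪ π[v,f](S)) → 8
  (R ⋈[e=f] (S ∪ π[v,f](S))) → 12
  ρ[u/z]((R ⋈[e=f] (S ∪ π[v,f](S)))) → 12
  π[f](ρ[u/z]((R ⋈[e=f] (S ∪ π[v,f](S))))) → 12

== RESULT ==
f
6
6
6
6
6
6
6
6
6
6
6
6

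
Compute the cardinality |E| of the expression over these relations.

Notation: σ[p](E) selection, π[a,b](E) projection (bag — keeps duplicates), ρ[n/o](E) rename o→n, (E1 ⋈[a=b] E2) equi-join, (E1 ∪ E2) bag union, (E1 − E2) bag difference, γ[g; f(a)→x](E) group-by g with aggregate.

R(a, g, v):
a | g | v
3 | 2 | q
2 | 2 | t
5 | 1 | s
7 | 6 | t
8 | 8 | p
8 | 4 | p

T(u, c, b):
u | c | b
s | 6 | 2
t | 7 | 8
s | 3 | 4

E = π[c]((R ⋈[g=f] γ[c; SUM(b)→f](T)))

Row counts bottom-up:
  R → 6
  T → 3
  γ[c; SUM(b)→f](T) → 3
  (R ⋈[g=f] γ[c; SUM(b)→f](T)) → 4
  π[c]((R ⋈[g=f] γ[c; SUM(b)→f](T))) → 4

|E| = 4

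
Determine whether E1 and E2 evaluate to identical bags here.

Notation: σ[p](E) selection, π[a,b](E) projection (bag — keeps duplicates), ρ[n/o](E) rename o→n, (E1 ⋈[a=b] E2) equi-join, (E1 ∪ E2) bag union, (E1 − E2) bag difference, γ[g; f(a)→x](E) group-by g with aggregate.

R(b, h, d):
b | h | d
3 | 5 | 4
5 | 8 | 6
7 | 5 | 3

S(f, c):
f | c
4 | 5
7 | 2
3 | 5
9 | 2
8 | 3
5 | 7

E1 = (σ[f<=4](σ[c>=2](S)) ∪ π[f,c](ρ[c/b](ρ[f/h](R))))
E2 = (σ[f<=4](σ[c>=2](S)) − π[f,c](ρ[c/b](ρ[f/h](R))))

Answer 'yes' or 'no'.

E1 stepwise |·|:
  S → 6
  σ[c>=2](S) → 6
  σ[f<=4](σ[c>=2](S)) → 2
  R → 3
  ρ[f/h](R) → 3
  ρ[c/b](ρ[f/h](R)) → 3
  π[f,c](ρ[c/b](ρ[f/h](R))) → 3
  (σ[f<=4](σ[c>=2](S)) ∪ π[f,c](ρ[c/b](ρ[f/h](R)))) → 5
E2 stepwise |·|:
  S → 6
  σ[c>=2](S) → 6
  σ[f<=4](σ[c>=2](S)) → 2
  R → 3
  ρ[f/h](R) → 3
  ρ[c/b](ρ[f/h](R)) → 3
  π[f,c](ρ[c/b](ρ[f/h](R))) → 3
  (σ[f<=4](σ[c>=2](S)) − π[f,c](ρ[c/b](ρ[f/h](R)))) → 2

E1 result:
f | c
3 | 5
4 | 5
5 | 3
5 | 7
8 | 5
E2 result:
f | c
3 | 5
4 | 5
Witness: (5, 3) appears 1× in E1 but 0× in E2.

no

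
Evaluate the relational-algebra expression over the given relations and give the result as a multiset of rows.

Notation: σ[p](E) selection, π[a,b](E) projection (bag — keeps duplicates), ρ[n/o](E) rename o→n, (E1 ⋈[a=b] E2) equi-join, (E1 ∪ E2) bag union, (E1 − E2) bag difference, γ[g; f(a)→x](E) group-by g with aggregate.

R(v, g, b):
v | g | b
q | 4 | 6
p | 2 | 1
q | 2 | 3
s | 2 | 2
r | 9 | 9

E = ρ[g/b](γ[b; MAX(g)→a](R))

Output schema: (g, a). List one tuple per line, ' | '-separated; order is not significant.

Per-node cardinality:
  R → 5
  γ[b; MAX(g)→a](R) → 5
  ρ[g/b](γ[b; MAX(g)→a](R)) → 5

== RESULT ==
g | a
1 | 2
2 | 2
3 | 2
6 | 4
9 | 9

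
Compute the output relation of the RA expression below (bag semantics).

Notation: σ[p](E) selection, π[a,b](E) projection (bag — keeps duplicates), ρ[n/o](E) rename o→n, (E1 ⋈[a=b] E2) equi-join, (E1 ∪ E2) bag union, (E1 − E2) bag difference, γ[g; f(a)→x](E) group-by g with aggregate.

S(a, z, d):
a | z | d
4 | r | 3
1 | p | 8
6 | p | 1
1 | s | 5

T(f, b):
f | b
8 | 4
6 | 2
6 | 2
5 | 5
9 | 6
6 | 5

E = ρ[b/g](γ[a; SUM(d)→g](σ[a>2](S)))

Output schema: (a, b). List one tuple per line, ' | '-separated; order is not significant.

Stepwise |·|:
  S → 4
  σ[a>2](S) → 2
  γ[a; SUM(d)→g](σ[a>2](S)) → 2
  ρ[b/g](γ[a; SUM(d)→g](σ[a>2](S))) → 2

== RESULT ==
a | b
4 | 3
6 | 1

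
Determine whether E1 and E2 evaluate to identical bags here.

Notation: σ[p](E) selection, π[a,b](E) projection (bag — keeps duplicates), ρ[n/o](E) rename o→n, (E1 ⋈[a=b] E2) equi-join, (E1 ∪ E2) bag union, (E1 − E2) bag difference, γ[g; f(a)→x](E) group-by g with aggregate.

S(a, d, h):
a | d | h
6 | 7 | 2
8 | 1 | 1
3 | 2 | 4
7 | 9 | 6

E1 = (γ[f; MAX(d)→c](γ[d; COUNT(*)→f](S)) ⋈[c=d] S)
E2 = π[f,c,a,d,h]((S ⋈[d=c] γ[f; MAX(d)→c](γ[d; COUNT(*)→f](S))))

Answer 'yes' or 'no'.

E1 subexpression sizes:
  S → 4
  γ[d; COUNT(*)→f](S) → 4
  γ[f; MAX(d)→c](γ[d; COUNT(*)→f](S)) → 1
  S → 4
  (γ[f; MAX(d)→c](γ[d; COUNT(*)→f](S)) ⋈[c=d] S) → 1
E2 subexpression sizes:
  S → 4
  S → 4
  γ[d; COUNT(*)→f](S) → 4
  γ[f; MAX(d)→c](γ[d; COUNT(*)→f](S)) → 1
  (S ⋈[d=c] γ[f; MAX(d)→c](γ[d; COUNT(*)→f](S))) → 1
  π[f,c,a,d,h]((S ⋈[d=c] γ[f; MAX(d)→c](γ[d; COUNT(*)→f](S)))) → 1

E1 and E2 produce the same multiset:
f | c | a | d | h
1 | 9 | 7 | 9 | 6

yes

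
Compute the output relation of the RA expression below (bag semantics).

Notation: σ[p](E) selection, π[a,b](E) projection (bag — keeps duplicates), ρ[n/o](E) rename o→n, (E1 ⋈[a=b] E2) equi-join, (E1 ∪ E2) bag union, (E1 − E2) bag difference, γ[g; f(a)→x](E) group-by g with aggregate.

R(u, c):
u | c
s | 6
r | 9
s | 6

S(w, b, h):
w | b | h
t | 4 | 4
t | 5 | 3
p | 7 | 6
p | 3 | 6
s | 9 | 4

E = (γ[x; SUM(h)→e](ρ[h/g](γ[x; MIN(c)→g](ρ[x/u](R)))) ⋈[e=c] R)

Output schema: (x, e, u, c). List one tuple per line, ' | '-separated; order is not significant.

Stepwise |·|:
  R → 3
  ρ[x/u](R) → 3
  γ[x; MIN(c)→g](ρ[x/u](R)) → 2
  ρ[h/g](γ[x; MIN(c)→g](ρ[x/u](R))) → 2
  γ[x; SUM(h)→e](ρ[h/g](γ[x; MIN(c)→g](ρ[x/u](R)))) → 2
  R → 3
  (γ[x; SUM(h)→e](ρ[h/g](γ[x; MIN(c)→g](ρ[x/u](R)))) ⋈[e=c] R) → 3

== RESULT ==
x | e | u | c
r | 9 | r | 9
s | 6 | s | 6
s | 6 | s | 6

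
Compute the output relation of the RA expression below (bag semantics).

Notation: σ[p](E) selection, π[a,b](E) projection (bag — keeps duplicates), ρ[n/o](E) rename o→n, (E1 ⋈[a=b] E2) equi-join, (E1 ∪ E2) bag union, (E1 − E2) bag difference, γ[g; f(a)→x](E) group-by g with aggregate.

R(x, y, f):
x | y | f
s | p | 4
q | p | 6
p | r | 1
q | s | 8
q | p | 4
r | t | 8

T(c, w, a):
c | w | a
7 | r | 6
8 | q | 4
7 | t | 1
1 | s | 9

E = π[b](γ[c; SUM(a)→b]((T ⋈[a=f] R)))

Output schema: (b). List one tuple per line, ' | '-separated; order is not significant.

Stepwise |·|:
  T → 4
  R → 6
  (T ⋈[a=f] R) → 4
  γ[c; SUM(a)→b]((T ⋈[a=f] R)) → 2
  π[b](γ[c; SUM(a)→b]((T ⋈[a=f] R))) → 2

== RESULT ==
b
7
8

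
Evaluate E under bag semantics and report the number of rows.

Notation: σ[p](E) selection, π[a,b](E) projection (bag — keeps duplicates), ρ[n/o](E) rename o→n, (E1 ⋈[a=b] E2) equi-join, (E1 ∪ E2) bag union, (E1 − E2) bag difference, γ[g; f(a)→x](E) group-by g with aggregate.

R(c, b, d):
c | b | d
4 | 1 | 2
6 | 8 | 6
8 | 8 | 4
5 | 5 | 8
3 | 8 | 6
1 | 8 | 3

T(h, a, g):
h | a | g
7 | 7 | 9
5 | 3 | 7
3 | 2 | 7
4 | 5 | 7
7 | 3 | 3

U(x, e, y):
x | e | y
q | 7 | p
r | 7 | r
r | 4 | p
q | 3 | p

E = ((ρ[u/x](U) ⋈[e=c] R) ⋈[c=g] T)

Subexpression sizes:
  U → 4
  ρ[u/x](U) → 4
  R → 6
  (ρ[u/x](U) ⋈[e=c] R) → 2
  T → 5
  ((ρ[u/x](U) ⋈[e=c] R) ⋈[c=g] T) → 1

|E| = 1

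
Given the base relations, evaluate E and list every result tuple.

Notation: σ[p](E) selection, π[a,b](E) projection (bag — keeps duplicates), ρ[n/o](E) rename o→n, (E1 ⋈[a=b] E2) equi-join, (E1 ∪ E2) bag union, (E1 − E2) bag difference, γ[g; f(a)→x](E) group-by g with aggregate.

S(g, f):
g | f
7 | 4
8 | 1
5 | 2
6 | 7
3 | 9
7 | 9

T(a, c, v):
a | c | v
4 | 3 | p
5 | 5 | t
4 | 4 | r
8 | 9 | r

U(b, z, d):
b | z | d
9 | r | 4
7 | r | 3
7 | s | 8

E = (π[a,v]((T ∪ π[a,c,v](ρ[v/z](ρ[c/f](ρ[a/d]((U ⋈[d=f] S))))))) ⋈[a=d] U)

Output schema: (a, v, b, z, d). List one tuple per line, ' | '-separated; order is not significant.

Subexpression sizes:
  T → 4
  U → 3
  S → 6
  (U ⋈[d=f] S) → 1
  ρ[a/d]((U ⋈[d=f] S)) → 1
  ρ[c/f](ρ[a/d]((U ⋈[d=f] S))) → 1
  ρ[v/z](ρ[c/f](ρ[a/d]((U ⋈[d=f] S)))) → 1
  π[a,c,v](ρ[v/z](ρ[c/f](ρ[a/d]((U ⋈[d=f] S))))) → 1
  (T ∪ π[a,c,v](ρ[v/z](ρ[c/f](ρ[a/d]((U ⋈[d=f] S)))))) → 5
  π[a,v]((T ∪ π[a,c,v](ρ[v/z](ρ[c/f](ρ[a/d]((U ⋈[d=f] S))))))) → 5
  U → 3
  (π[a,v]((T ∪ π[a,c,v](ρ[v/z](ρ[c/f](ρ[a/d]((U ⋈[d=f] S))))))) ⋈[a=d] U) → 4

== RESULT ==
a | v | b | z | d
4 | p | 9 | r | 4
4 | r | 9 | r | 4
4 | r | 9 | r | 4
8 | r | 7 | s | 8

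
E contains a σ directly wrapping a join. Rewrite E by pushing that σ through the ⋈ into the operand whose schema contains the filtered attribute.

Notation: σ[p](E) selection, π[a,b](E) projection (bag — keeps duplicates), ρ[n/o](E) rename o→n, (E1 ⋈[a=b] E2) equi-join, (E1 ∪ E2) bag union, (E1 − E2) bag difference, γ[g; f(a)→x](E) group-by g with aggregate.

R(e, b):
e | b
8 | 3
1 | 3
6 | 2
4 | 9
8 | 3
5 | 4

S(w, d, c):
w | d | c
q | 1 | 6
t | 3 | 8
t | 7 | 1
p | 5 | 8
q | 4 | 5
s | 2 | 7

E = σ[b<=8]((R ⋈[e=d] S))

σ filters on b, owned by the left side.
E' = (σ[b<=8](R) ⋈[e=d] S)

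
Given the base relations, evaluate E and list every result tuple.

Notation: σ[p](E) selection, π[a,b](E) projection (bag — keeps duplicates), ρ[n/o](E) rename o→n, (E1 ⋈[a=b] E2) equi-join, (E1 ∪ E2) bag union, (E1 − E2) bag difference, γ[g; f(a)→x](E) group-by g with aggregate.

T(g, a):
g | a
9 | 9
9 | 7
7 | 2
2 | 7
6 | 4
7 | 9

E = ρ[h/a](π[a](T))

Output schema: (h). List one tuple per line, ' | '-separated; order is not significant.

Per-node cardinality:
  T → 6
  π[a](T) → 6
  ρ[h/a](π[a](T)) → 6

== RESULT ==
h
2
4
7
7
9
9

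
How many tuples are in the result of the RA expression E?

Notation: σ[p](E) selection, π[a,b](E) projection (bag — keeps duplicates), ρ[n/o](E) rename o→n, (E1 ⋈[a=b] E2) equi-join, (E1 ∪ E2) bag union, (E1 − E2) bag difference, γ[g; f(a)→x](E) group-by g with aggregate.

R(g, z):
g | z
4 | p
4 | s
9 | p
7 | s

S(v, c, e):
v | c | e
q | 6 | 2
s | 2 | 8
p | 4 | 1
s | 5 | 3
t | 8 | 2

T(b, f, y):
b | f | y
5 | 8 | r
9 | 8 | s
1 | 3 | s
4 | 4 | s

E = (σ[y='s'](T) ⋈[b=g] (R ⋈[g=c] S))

Per-node cardinality:
  T → 4
  σ[y='s'](T) → 3
  R → 4
  S → 5
  (R ⋈[g=c] S) → 2
  (σ[y='s'](T) ⋈[b=g] (R ⋈[g=c] S)) → 2

|E| = 2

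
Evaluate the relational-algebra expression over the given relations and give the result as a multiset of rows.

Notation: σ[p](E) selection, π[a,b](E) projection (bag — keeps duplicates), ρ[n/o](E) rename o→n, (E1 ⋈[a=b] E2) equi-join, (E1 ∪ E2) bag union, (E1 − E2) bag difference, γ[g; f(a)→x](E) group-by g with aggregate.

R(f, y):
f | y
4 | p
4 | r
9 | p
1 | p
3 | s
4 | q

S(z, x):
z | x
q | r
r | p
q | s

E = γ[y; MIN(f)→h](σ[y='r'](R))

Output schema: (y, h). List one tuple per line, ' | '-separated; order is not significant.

Stepwise |·|:
  R → 6
  σ[y='r'](R) → 1
  γ[y; MIN(f)→h](σ[y='r'](R)) → 1

== RESULT ==
y | h
r | 4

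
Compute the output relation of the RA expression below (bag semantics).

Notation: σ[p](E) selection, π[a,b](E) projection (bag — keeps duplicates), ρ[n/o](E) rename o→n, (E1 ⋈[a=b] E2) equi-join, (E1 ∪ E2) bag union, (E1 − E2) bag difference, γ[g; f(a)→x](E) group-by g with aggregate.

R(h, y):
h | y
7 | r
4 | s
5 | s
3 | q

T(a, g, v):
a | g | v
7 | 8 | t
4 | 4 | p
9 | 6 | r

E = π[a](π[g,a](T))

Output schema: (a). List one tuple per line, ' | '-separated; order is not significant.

Per-node cardinality:
  T → 3
  π[g,a](T) → 3
  π[a](π[g,a](T)) → 3

== RESULT ==
a
4
7
9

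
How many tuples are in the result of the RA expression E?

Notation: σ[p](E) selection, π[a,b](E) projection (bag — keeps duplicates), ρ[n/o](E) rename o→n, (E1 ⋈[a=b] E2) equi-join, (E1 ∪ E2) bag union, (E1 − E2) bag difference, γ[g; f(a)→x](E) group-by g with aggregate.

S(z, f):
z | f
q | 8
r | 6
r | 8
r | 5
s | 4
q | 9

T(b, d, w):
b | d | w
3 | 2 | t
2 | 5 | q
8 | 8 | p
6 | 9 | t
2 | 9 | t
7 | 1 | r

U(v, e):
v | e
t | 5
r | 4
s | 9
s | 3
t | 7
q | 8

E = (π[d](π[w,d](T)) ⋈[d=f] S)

Subexpression sizes:
  T → 6
  π[w,d](T) → 6
  π[d](π[w,d](T)) → 6
  S → 6
  (π[d](π[w,d](T)) ⋈[d=f] S) → 5

|E| = 5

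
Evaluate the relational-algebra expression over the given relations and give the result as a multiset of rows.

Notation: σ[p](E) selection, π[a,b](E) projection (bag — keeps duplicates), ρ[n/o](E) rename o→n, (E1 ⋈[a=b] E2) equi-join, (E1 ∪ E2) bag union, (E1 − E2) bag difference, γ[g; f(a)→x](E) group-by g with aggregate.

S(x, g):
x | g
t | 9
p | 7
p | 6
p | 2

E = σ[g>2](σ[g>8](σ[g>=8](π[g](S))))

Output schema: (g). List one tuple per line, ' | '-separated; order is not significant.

Row counts bottom-up:
  S → 4
  π[g](S) → 4
  σ[g>=8](π[g](S)) → 1
  σ[g>8](σ[g>=8](π[g](S))) → 1
  σ[g>2](σ[g>8](σ[g>=8](π[g](S)))) → 1

== RESULT ==
g
9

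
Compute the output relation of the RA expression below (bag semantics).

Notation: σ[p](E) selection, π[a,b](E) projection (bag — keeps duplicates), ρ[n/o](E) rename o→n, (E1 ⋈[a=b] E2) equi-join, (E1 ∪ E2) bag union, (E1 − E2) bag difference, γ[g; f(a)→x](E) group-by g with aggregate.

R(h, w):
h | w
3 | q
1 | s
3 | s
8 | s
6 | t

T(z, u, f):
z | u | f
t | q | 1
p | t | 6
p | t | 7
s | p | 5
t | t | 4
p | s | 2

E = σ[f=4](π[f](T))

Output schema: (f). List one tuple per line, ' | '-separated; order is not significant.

Per-node cardinality:
  T → 6
  π[f](T) → 6
  σ[f=4](π[f](T)) → 1

== RESULT ==
f
4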